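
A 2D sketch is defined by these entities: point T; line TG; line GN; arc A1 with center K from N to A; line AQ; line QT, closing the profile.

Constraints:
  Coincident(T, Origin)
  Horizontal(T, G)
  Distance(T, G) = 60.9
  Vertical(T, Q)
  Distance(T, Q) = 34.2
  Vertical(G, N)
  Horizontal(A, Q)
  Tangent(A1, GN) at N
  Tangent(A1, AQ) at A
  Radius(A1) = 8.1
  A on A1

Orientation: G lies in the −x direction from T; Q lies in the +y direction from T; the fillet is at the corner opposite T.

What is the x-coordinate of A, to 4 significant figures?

-52.80

The virtual corner opposite T is at (-60.90, 34.20). The tangent condition forces KN to be normal to GN and since A1 is tangent to AQ there, KA ⟂ AQ, with radius 8.1, so the center K sits 8.1 in from both sides at K = (-52.80, 26.10). That places the tangent points at N = (-60.90, 26.10) on GN and A = (-52.80, 34.20) on AQ. So A.x = -52.80.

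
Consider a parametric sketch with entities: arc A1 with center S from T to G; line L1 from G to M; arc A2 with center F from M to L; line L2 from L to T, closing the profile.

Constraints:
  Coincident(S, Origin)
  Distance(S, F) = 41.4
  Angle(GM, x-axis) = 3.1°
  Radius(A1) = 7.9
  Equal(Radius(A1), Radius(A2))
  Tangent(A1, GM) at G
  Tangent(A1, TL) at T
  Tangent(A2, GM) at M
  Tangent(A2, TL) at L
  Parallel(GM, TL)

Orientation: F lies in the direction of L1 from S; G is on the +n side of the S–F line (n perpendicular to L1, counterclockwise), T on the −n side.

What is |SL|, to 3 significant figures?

42.1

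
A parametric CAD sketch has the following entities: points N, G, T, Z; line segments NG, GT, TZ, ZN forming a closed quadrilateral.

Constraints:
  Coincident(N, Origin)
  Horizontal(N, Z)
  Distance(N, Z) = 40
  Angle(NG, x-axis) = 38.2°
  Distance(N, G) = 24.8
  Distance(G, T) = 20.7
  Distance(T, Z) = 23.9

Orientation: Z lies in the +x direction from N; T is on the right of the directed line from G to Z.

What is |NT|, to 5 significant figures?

17.449

N is at the origin; N and Z share the same y with |NZ| = 40.0 and Z in +x, so Z = (40.0, 0). NG runs at 38.2° with |NG| = 24.8, so G = (19.489, 15.337). T is determined by |GT| = 20.7 and |TZ| = 23.9 together: it lies at the intersection of circle(G, 20.7) and circle(Z, 23.9). With |GZ| = 25.611, the foot of the radical line on GZ is 10.019 from G and the perpendicular offset is √(20.7² − 10.019²) = 18.114. Taking the right-of-GZ solution: T = (16.666, -5.1700).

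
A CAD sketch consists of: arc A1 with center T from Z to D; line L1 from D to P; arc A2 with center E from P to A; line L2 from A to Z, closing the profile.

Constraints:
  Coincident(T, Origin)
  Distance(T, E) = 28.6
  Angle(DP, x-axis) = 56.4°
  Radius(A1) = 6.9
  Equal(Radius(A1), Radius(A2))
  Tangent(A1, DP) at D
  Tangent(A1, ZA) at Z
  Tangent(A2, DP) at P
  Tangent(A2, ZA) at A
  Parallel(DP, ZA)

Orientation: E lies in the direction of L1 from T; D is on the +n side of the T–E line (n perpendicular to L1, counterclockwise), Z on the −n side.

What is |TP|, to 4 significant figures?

29.42

Tangency of A1 to both parallel lines with radius 6.9 puts D and Z at T ± 6.9·n: D = (-5.747, 3.818), Z = (5.747, -3.818). Equal radii place P and A the same way about E: P = E + 6.9·n = (10.08, 27.64), A = E − 6.9·n = (21.57, 20.00). Then |TP| = |P − T| = 29.42.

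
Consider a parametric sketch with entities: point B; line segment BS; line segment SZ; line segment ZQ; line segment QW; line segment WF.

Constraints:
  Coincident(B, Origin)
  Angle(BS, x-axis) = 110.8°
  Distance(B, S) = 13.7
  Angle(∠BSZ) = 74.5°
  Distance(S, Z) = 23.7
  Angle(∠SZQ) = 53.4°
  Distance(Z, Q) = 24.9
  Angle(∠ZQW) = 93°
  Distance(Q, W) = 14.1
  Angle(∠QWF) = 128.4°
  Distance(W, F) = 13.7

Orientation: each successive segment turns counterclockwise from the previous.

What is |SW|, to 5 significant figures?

12.525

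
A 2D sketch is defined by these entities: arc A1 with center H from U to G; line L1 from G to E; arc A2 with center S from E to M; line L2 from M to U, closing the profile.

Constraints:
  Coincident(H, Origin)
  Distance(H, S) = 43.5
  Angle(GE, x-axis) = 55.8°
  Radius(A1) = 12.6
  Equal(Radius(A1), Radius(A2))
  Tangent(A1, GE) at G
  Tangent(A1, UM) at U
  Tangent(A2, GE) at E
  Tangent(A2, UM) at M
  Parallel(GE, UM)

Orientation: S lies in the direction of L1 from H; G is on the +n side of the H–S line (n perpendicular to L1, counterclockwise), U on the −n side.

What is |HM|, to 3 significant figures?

45.3

The slot axis is L1's direction at 55.8°, so u = (cos 55.8°, sin 55.8°) = (0.562, 0.827) and n = (−sin 55.8°, cos 55.8°) = (-0.827, 0.562). H is at the origin and S lies 43.5 along u from H, so S = 43.5·u = (24.5, 36.0). Tangency of A1 to both parallel lines with radius 12.6 puts G and U at H ± 12.6·n: G = (-10.4, 7.08), U = (10.4, -7.08). Equal radii place E and M the same way about S: E = S + 12.6·n = (14.0, 43.1), M = S − 12.6·n = (34.9, 28.9). Then |HM| = |M − H| = 45.3.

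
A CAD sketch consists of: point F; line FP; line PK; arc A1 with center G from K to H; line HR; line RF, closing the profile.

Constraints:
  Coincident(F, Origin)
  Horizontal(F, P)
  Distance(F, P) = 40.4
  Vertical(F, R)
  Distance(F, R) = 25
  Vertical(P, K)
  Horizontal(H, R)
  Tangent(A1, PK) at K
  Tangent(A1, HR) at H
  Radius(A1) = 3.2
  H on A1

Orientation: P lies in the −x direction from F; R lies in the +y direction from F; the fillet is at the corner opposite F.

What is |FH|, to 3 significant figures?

44.8

F is at the origin; FP is horizontal with |FP| = 40.4 and P on the −x side, so P = (-40.4, 0.00). FR is vertical with |FR| = 25.0 and R on the +y side, so R = (0.00, 25.0). The virtual corner opposite F is at (-40.4, 25.0). The tangent condition forces GK to be normal to PK and since A1 is tangent to HR there, GH ⟂ HR, with radius 3.2, so the center G sits 3.2 in from both sides at G = (-37.2, 21.8). That places the tangent points at K = (-40.4, 21.8) on PK and H = (-37.2, 25.0) on HR. Then |FH| = |H − F| = 44.8.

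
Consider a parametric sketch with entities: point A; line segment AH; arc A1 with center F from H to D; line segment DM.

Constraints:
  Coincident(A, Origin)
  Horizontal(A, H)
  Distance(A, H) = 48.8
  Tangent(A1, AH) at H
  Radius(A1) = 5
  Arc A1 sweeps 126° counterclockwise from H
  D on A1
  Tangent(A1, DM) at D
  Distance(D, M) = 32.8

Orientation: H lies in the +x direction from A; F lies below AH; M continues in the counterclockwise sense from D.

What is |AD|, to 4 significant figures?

45.45

A1 meets AH tangentially, so FH is at right angles to AH, so F = H + (0, -5) = (48.80, -5.000). On A1, H sits at bearing 90° from F; a 126° counterclockwise sweep puts D at bearing 216°, so D = F + 5.0·(cos 216°, sin 216°) = (44.75, -7.939). Then |AD| = |D − A| = 45.45.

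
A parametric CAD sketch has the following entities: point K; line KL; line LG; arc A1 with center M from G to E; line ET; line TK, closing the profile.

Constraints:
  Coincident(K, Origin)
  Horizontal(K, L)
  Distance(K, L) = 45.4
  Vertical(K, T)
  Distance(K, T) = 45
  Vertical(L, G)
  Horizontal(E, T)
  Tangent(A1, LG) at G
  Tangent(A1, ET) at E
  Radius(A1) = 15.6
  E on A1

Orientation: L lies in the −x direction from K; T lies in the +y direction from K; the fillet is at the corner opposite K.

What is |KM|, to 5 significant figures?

41.862

K and T share the same x with |KT| = 45.0 and T on the +y side, so T = (0.0000, 45.000). The virtual corner opposite K is at (-45.400, 45.000). Tangency of A1 to LG means the radius MG is perpendicular to LG and the tangent condition forces ME to be normal to ET, with radius 15.6, so the center M sits 15.6 in from both sides at M = (-29.800, 29.400). Then |KM| = |M − K| = 41.862.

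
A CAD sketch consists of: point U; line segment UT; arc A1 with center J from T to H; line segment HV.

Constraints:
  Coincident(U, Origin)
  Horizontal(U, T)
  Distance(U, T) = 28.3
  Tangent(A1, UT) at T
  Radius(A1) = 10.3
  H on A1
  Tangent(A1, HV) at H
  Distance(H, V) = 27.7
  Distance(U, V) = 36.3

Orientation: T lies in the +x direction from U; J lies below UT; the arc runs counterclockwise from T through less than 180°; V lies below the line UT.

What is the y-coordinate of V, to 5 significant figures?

-34.489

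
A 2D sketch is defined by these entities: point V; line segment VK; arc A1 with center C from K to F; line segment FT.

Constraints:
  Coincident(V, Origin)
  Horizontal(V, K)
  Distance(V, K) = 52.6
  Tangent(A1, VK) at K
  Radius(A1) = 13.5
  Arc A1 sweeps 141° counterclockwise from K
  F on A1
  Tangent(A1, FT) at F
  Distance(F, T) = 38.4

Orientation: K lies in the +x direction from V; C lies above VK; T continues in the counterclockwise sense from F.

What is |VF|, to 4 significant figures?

65.64

V is at the origin; VK is horizontal with |VK| = 52.6 and K on the +x side, so K = (52.60, 0.000). Since A1 is tangent to VK there, CK ⟂ VK, so C = K + (0, 13.5) = (52.60, 13.50). On A1, K sits at bearing -90° from C; a 141° counterclockwise sweep puts F at bearing 51°, so F = C + 13.5·(cos 51°, sin 51°) = (61.10, 23.99). Then |VF| = |F − V| = 65.64.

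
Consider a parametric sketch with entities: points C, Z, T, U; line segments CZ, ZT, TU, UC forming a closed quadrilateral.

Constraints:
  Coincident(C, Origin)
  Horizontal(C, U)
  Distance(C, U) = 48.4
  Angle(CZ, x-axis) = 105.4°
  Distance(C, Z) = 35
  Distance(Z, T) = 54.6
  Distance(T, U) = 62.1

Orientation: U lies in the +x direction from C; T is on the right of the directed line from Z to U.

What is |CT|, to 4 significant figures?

23.17

Checks: |ZT| = 54.60 ✓; |TU| = 62.10 ✓.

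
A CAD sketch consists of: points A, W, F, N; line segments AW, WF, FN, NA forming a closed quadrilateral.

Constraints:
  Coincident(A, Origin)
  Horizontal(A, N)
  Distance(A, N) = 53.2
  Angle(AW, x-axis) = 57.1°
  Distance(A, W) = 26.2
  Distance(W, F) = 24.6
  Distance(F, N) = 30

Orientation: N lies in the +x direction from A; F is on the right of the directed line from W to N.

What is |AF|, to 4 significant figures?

23.23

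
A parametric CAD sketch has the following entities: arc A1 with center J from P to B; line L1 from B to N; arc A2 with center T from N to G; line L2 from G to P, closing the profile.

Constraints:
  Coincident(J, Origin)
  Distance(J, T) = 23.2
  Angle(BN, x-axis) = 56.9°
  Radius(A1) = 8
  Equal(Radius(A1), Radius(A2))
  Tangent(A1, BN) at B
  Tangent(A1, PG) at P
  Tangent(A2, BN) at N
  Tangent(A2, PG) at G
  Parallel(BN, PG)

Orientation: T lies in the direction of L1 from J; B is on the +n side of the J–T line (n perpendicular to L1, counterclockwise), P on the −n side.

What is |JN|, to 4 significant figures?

24.54

Tangency of A1 to both parallel lines with radius 8.0 puts B and P at J ± 8.0·n: B = (-6.702, 4.369), P = (6.702, -4.369). Equal radii place N and G the same way about T: N = T + 8.0·n = (5.968, 23.80), G = T − 8.0·n = (19.37, 15.07). Then |JN| = |N − J| = 24.54.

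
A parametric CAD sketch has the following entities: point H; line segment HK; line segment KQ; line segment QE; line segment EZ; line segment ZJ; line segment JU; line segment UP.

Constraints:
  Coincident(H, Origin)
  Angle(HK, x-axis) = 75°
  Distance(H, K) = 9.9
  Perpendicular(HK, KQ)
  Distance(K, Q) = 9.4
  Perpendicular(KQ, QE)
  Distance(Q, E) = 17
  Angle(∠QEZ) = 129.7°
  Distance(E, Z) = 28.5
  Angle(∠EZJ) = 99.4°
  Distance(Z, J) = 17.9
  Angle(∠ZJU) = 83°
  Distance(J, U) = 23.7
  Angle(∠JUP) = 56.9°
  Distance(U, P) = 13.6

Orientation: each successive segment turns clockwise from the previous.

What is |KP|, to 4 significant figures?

21.96

∠ZJU = 83.0° gives JU at 27.10° from the x-axis; with |JU| = 23.7, U = (-7.588, 4.419). ∠JUP = 56.9° gives UP at -96.00° from the x-axis; with |UP| = 13.6, P = (-9.009, -9.107). Then |KP| = |P − K| = 21.96.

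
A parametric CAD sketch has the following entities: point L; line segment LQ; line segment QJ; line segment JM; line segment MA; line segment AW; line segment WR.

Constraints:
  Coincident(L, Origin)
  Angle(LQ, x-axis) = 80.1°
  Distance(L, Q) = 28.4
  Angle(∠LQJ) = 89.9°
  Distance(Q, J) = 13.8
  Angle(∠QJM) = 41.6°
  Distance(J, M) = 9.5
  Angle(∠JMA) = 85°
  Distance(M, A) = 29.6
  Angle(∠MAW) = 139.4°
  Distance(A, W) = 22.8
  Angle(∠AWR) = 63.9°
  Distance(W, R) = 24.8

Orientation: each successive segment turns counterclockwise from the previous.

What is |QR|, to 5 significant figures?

30.283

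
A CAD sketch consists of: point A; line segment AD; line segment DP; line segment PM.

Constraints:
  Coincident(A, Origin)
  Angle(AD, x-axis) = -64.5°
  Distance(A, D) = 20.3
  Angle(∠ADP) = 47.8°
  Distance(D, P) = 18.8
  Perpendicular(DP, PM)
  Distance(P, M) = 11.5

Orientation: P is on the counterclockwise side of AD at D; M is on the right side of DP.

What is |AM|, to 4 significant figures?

27.04

A is at the origin; AD runs at -64.5° with length 20.3, so D = 20.3·(cos -64.5°, sin -64.5°) = (8.739, -18.32). ∠ADP = 47.8°, so DP runs at -64.5° + (180° − 47.8°) = 67.70° from the x-axis; with |DP| = 18.8, P = D + 18.8·(cos 67.70°, sin 67.70°) = (15.87, -0.9285). DP ⟂ PM; with |PM| = 11.5 on the right of DP, M = P + 11.5·(0.9252, -0.3795) = (26.51, -5.292). Then |AM| = |M − A| = 27.04.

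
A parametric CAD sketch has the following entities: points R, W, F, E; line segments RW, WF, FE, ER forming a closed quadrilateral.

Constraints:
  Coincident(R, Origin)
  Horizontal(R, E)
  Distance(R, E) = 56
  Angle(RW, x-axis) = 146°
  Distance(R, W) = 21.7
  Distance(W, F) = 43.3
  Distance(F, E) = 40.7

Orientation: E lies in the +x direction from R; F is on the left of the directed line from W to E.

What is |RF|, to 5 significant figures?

33.956

R is at the origin; R and E share the same y with |RE| = 56.0 and E in +x, so E = (56.0, 0). RW runs at 146.0° with |RW| = 21.7, so W = (-17.990, 12.134). F is determined by |WF| = 43.3 and |FE| = 40.7 together: it lies at the intersection of circle(W, 43.3) and circle(E, 40.7). With |WE| = 74.979, the foot of the radical line on WE is 38.946 from W and the perpendicular offset is √(43.3² − 38.946²) = 18.924. Taking the left-of-WE solution: F = (23.505, 24.506).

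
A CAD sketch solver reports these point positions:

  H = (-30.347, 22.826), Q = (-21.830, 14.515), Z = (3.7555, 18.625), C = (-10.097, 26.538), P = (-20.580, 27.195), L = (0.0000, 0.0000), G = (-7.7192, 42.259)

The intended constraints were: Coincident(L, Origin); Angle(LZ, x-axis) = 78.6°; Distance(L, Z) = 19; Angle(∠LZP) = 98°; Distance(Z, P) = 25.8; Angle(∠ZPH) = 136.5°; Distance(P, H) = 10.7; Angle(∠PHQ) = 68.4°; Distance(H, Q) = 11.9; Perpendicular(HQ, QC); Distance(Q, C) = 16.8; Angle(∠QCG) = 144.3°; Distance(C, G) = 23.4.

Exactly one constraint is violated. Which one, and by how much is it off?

Distance(C, G) = 23.4 — off by 7.50.

L = (0.00, 0.00) ✓; LZ at 78.60° ✓; |LZ| = 19.00 ✓; ∠LZP = 98.00° ✓; |ZP| = 25.80 ✓; ∠ZPH = 136.5° ✓; |PH| = 10.70 ✓; ∠PHQ = 68.40° ✓; |HQ| = 11.90 ✓; ∠(HQ, QC) = 90.00° ✓; |QC| = 16.80 ✓; ∠QCG = 144.3° ✓; |CG| = 15.90 ✗.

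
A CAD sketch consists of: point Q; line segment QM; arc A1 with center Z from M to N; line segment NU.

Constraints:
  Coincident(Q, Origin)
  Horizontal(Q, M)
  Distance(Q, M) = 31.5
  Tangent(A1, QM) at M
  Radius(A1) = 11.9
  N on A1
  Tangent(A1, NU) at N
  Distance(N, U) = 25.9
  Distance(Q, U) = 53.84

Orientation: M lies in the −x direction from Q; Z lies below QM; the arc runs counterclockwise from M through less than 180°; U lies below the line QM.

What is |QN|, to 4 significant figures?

45.54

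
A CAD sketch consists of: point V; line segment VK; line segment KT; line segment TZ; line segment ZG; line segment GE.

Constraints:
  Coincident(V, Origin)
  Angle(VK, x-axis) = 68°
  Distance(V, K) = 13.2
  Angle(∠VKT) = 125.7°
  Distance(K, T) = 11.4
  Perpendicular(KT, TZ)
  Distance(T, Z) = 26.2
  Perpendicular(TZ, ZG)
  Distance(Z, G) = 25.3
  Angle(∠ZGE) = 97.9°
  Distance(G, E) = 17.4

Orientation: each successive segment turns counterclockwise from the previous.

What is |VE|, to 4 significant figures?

8.766

V is at the origin; VK runs at 68.0° with length 13.2, so K = (4.945, 12.24). ∠VKT = 125.7° gives KT at 122.3° from the x-axis; with |KT| = 11.4, T = (-1.147, 21.87). KT ⟂ TZ, so TZ runs at -147.7°; with |TZ| = 26.2, Z = (-23.29, 7.875). TZ ⟂ ZG, so ZG runs at -57.70°; with |ZG| = 25.3, G = (-9.774, -13.51). ∠ZGE = 97.9° gives GE at 24.40° from the x-axis; with |GE| = 17.4, E = (6.072, -6.322). Then |VE| = |E − V| = 8.766.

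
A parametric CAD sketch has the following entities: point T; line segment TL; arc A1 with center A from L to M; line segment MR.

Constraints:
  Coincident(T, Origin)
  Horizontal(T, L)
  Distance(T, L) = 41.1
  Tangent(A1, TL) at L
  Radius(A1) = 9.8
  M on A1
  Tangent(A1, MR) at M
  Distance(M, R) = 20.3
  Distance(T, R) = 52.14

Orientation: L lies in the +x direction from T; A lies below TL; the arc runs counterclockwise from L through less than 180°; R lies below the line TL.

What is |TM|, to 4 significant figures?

35.14

Checks: |AL| = 9.800 ✓; |AM| = 9.800 ✓; ∠(AM, MR) = 90.00° ✓; |MR| = 20.30 ✓; |TR| = 52.14 ✓.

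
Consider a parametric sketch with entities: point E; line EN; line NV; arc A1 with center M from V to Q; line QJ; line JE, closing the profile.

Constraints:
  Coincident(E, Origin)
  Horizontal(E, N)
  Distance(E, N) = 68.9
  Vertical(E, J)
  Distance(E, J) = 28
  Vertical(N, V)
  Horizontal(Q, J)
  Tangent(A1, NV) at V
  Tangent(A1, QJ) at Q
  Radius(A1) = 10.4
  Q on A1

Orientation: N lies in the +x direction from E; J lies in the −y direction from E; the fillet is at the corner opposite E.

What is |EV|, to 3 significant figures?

71.1

The virtual corner opposite E is at (68.9, -28.0). Since A1 is tangent to NV there, MV ⟂ NV and since A1 is tangent to QJ there, MQ ⟂ QJ, with radius 10.4, so the center M sits 10.4 in from both sides at M = (58.5, -17.6). That places the tangent points at V = (68.9, -17.6) on NV and Q = (58.5, -28.0) on QJ. Then |EV| = |V − E| = 71.1.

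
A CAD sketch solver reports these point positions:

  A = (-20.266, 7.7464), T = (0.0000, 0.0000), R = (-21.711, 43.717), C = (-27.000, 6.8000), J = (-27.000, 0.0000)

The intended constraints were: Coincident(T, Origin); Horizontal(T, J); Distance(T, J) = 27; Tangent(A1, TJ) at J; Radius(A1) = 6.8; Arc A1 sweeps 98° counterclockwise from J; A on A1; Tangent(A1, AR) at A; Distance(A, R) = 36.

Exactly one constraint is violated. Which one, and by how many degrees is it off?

Tangent(A1, AR) at A — off by 5.70°.

T = (0.00, 0.00) ✓; T.y = 0.00, J.y = 0.00 ✓; |TJ| = 27.00 ✓; ∠(CJ, JT) = 90.00° ✓; |CJ| = 6.800 ✓; bearing(C→A) − bearing(C→J) = 98.00° ✓; |CA| = 6.800 ✓; ∠(CA, AR) = 95.70° ✗; |AR| = 36.00 ✓.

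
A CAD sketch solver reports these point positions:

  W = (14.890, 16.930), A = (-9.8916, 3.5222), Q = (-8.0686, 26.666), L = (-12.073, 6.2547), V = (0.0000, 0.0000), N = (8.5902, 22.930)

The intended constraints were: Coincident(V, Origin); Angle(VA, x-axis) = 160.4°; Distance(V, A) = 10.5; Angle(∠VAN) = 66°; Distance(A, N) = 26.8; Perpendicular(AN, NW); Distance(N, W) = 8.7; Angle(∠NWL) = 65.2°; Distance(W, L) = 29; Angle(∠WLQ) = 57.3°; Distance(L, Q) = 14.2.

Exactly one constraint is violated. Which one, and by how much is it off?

Distance(L, Q) = 14.2 — off by 6.60.

V = (0.00, 0.00) ✓; VA at 160.4° ✓; |VA| = 10.50 ✓; ∠VAN = 66.00° ✓; |AN| = 26.80 ✓; ∠(AN, NW) = 90.00° ✓; |NW| = 8.700 ✓; ∠NWL = 65.20° ✓; |WL| = 29.00 ✓; ∠WLQ = 57.30° ✓; |LQ| = 20.80 ✗.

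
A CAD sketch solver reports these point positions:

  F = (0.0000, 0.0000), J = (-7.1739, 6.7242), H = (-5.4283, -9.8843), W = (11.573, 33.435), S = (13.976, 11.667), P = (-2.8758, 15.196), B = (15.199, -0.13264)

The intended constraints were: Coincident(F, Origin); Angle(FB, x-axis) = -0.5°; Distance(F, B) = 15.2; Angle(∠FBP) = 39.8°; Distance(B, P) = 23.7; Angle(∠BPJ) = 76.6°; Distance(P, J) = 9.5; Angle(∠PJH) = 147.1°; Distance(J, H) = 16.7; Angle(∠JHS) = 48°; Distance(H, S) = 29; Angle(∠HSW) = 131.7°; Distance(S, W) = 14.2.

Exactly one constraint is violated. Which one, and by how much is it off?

Distance(S, W) = 14.2 — off by 7.70.

F = (0.00, 0.00) ✓; FB at -0.5000° ✓; |FB| = 15.20 ✓; ∠FBP = 39.80° ✓; |BP| = 23.70 ✓; ∠BPJ = 76.60° ✓; |PJ| = 9.500 ✓; ∠PJH = 147.1° ✓; |JH| = 16.70 ✓; ∠JHS = 48.00° ✓; |HS| = 29.00 ✓; ∠HSW = 131.7° ✓; |SW| = 21.90 ✗.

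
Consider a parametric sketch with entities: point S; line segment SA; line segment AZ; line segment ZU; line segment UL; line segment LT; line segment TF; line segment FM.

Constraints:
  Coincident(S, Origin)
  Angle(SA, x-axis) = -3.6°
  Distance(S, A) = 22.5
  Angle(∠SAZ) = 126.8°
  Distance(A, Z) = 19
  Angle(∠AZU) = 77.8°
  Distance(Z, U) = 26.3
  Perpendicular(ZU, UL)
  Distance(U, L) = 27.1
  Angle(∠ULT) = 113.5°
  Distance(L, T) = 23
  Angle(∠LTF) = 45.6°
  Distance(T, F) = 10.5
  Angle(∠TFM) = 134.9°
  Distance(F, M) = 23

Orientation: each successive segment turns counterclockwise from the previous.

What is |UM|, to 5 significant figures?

17.495

S is at the origin; SA runs at -3.6° with length 22.5, so A = (22.456, -1.4128). ∠SAZ = 126.8° gives AZ at 49.600° from the x-axis; with |AZ| = 19.0, Z = (34.770, 13.056). ∠AZU = 77.8° gives ZU at 151.80° from the x-axis; with |ZU| = 26.3, U = (11.592, 25.485). ZU ⟂ UL, so UL runs at -118.20°; with |UL| = 27.1, L = (-1.2145, 1.6012). ∠ULT = 113.5° gives LT at -51.700° from the x-axis; with |LT| = 23.0, T = (13.040, -16.449). ∠LTF = 45.6° gives TF at 82.700° from the x-axis; with |TF| = 10.5, F = (14.375, -6.0338). ∠TFM = 134.9° gives FM at 127.80° from the x-axis; with |FM| = 23.0, M = (0.27771, 12.140). Then |UM| = |M − U| = 17.495.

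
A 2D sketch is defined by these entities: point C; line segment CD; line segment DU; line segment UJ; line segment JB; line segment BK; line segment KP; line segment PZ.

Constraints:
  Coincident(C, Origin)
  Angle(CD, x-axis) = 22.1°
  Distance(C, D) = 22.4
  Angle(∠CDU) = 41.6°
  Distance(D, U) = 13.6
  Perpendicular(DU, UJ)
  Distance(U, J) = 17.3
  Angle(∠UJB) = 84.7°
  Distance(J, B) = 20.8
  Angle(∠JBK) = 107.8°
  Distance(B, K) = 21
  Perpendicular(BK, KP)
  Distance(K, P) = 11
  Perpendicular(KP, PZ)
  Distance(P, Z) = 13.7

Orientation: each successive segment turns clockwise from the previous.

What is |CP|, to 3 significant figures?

28.5

∠JBK = 107.8° gives BK at -13.8° from the x-axis; with |BK| = 21.0, K = (30.5, 16.6). BK ⟂ KP, so KP runs at -104°; with |KP| = 11.0, P = (27.9, 5.92). Then |CP| = |P − C| = 28.5.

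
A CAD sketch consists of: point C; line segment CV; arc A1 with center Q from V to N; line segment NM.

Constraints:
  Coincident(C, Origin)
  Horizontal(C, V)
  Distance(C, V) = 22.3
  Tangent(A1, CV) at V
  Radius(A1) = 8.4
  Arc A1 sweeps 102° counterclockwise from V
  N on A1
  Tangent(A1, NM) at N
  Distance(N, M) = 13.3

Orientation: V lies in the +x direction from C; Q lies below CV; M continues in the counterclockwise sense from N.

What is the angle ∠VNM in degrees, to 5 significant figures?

129.00°

On A1, V sits at bearing 90° from Q; a 102° counterclockwise sweep puts N at bearing 192°, so N = Q + 8.4·(cos 192°, sin 192°) = (14.084, -10.146). A1 meets NM tangentially, so QN is at right angles to NM, so NM runs along (−sin 192°, cos 192°); with |NM| = 13.3, M = (16.849, -23.156). Then cos ∠VNM = NV·NM / (|NV||NM|), giving 129.00°.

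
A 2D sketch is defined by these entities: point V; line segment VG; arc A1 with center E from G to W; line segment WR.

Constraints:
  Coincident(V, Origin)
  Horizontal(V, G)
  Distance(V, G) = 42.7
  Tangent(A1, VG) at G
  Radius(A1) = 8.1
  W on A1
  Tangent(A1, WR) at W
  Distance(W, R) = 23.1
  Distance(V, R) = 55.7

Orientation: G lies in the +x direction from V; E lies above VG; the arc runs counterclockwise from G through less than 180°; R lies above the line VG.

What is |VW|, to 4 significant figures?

51.55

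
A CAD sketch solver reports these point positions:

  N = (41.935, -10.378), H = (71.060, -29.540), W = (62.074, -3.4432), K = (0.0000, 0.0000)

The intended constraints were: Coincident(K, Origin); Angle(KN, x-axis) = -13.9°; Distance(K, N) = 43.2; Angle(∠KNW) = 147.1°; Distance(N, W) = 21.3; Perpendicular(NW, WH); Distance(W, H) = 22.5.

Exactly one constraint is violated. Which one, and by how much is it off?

Distance(W, H) = 22.5 — off by 5.10.

K = (0.00, 0.00) ✓; KN at -13.90° ✓; |KN| = 43.20 ✓; ∠KNW = 147.1° ✓; |NW| = 21.30 ✓; ∠(NW, WH) = 90.00° ✓; |WH| = 27.60 ✗.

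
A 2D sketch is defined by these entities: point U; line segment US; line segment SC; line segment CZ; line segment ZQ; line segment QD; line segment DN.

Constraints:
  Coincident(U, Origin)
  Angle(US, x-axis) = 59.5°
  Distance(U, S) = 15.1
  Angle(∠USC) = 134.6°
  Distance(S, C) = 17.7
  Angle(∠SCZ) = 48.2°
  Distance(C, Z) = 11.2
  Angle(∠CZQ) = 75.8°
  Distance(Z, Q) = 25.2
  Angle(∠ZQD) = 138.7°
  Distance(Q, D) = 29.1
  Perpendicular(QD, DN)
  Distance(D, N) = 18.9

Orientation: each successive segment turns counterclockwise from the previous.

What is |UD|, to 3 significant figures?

53.2

∠CZQ = 75.8° gives ZQ at -19.1° from the x-axis; with |ZQ| = 25.2, Q = (20.8, 12.5). ∠ZQD = 138.7° gives QD at 22.2° from the x-axis; with |QD| = 29.1, D = (47.7, 23.5). Then |UD| = |D − U| = 53.2.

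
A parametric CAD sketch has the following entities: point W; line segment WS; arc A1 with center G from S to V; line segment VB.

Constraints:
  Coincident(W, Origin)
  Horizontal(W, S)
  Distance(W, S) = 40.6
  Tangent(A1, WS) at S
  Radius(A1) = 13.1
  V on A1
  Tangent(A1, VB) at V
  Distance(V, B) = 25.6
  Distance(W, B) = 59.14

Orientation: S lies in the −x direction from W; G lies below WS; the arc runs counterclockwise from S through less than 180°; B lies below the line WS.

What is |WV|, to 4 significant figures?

55.69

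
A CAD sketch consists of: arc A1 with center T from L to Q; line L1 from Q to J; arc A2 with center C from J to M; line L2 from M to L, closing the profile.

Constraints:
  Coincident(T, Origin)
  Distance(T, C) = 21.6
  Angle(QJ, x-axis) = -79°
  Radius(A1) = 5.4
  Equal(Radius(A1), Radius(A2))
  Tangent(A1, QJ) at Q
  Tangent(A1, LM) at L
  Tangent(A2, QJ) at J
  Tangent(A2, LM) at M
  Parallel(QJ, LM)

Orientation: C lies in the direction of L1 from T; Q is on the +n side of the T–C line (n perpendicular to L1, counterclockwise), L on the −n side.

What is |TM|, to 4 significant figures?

22.26

Tangency of A1 to both parallel lines with radius 5.4 puts Q and L at T ± 5.4·n: Q = (5.301, 1.030), L = (-5.301, -1.030). Equal radii place J and M the same way about C: J = C + 5.4·n = (9.422, -20.17), M = C − 5.4·n = (-1.179, -22.23). Then |TM| = |M − T| = 22.26.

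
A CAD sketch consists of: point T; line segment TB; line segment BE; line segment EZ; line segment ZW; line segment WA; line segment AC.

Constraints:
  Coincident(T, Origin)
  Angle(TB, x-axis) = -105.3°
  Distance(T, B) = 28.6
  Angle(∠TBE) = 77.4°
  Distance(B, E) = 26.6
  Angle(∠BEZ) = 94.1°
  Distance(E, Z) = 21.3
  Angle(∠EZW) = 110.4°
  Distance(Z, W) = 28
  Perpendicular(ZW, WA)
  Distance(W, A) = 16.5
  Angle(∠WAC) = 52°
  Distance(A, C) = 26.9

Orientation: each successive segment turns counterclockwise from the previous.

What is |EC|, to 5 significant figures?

24.565

T is at the origin; TB runs at -105.3° with length 28.6, so B = (-7.5468, -27.586). ∠TBE = 77.4° gives BE at -2.7000° from the x-axis; with |BE| = 26.6, E = (19.024, -28.839). ∠BEZ = 94.1° gives EZ at 83.200° from the x-axis; with |EZ| = 21.3, Z = (21.546, -7.6892). ∠EZW = 110.4° gives ZW at 152.80° from the x-axis; with |ZW| = 28.0, W = (-3.3580, 5.1095). ZW ⟂ WA, so WA runs at -117.20°; with |WA| = 16.5, A = (-10.900, -9.5658). ∠WAC = 52.0° gives AC at 10.800° from the x-axis; with |AC| = 26.9, C = (15.523, -4.5253). Then |EC| = |C − E| = 24.565.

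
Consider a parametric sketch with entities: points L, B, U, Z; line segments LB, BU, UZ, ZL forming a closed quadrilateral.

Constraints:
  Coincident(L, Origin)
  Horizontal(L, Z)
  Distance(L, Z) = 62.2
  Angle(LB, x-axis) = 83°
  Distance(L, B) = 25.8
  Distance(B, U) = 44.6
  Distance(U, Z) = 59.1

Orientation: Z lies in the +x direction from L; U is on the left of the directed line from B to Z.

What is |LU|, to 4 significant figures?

65.69

Checks: |BU| = 44.60 ✓; |UZ| = 59.10 ✓.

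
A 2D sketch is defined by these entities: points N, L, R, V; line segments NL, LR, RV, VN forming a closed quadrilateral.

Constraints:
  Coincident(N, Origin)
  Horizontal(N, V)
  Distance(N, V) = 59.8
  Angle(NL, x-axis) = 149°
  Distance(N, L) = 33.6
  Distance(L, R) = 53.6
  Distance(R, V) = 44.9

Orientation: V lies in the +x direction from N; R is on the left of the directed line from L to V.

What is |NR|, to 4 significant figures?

36.06

Checks: |LR| = 53.60 ✓; |RV| = 44.90 ✓.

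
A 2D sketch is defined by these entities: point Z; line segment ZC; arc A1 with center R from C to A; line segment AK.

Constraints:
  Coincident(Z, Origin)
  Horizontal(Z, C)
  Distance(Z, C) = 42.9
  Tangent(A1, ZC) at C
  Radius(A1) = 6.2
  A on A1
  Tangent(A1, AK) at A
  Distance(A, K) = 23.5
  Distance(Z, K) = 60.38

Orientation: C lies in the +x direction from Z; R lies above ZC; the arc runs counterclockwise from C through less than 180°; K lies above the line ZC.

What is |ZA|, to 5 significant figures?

49.244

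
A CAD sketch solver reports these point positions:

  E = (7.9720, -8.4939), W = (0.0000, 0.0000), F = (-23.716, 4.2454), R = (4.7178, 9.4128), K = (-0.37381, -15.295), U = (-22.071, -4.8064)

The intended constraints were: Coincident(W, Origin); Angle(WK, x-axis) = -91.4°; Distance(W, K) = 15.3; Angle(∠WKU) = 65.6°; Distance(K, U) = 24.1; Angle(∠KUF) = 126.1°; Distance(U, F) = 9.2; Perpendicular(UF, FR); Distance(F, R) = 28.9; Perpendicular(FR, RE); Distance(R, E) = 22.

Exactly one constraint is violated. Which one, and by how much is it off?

Distance(R, E) = 22 — off by 3.80.

W = (0.00, 0.00) ✓; WK at -91.40° ✓; |WK| = 15.30 ✓; ∠WKU = 65.60° ✓; |KU| = 24.10 ✓; ∠KUF = 126.1° ✓; |UF| = 9.200 ✓; ∠(UF, FR) = 90.00° ✓; |FR| = 28.90 ✓; ∠(FR, RE) = 90.00° ✓; |RE| = 18.20 ✗.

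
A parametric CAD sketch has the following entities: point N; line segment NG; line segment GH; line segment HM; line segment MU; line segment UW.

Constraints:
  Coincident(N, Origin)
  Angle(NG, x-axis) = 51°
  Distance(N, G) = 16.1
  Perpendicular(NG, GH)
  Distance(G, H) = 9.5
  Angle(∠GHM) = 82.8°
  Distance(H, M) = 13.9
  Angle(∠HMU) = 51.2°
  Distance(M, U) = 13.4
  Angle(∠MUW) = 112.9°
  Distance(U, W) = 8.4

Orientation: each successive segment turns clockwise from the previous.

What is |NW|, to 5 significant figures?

19.752

∠HMU = 51.2° gives MU at 95.000° from the x-axis; with |MU| = 13.4, U = (6.3146, 10.262). ∠MUW = 112.9° gives UW at 27.900° from the x-axis; with |UW| = 8.4, W = (13.738, 14.192). Then |NW| = |W − N| = 19.752.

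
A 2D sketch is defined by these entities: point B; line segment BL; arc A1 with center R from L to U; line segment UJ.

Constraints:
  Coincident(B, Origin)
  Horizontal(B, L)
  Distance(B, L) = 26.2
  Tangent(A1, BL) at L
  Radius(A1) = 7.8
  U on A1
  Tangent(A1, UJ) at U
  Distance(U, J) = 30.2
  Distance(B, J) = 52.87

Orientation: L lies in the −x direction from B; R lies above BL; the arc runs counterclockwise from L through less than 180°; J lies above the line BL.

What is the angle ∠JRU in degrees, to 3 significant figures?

75.5°

B is at the origin; BL is horizontal with |BL| = 26.2 and L on the −x side, so L = (-26.2, 0.00). Tangency of A1 to BL means the radius RL is perpendicular to BL, so R = L + (0, 7.8) = (-26.2, 7.80). Since RU ⟂ UJ (tangency), |RJ| = √(7.8² + 30.2²) = 31.2 regardless of where U sits on A1. So J lies on both circle(B, 52.87) and circle(R, 31.2); the above-BL intersection is J = (-38.1, 36.6). U is the foot of the tangent from J: U = (-20.0, 12.5).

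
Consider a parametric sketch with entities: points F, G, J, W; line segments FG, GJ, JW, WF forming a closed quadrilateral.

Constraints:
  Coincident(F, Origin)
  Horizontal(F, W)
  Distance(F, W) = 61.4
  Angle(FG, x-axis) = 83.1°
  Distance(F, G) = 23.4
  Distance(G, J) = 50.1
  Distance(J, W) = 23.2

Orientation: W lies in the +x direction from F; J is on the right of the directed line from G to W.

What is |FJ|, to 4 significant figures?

41.60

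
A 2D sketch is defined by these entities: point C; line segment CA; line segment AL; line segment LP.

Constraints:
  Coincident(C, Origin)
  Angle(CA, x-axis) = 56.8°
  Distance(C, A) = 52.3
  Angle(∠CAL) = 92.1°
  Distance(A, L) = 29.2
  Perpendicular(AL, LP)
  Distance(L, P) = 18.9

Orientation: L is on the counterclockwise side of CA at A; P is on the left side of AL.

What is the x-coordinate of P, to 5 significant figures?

-6.1152

C is at the origin; CA runs at 56.8° with length 52.3, so A = 52.3·(cos 56.8°, sin 56.8°) = (28.638, 43.763). ∠CAL = 92.1°, so AL runs at 56.8° + (180° − 92.1°) = 144.70° from the x-axis; with |AL| = 29.2, L = A + 29.2·(cos 144.70°, sin 144.70°) = (4.8063, 60.636). The perpendicularity gives LP at right angles to AL; with |LP| = 18.9 on the left of AL, P = L + 18.9·(-0.57786, -0.81614) = (-6.1152, 45.211). So P.x = -6.1152.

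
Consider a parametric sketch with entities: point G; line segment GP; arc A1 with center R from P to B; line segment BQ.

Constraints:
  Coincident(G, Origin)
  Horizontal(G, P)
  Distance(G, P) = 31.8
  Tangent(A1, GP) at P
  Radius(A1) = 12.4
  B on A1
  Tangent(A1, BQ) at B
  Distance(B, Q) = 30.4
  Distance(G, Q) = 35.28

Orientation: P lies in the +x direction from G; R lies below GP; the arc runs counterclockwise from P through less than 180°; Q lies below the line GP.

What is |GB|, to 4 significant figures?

21.79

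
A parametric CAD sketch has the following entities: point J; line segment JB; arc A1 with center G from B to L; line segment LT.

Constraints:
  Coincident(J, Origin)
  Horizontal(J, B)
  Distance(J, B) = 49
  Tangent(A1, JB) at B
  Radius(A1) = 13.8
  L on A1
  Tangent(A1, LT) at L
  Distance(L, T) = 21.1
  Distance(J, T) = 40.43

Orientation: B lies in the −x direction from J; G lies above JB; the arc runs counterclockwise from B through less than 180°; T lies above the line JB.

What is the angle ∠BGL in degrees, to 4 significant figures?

69.11°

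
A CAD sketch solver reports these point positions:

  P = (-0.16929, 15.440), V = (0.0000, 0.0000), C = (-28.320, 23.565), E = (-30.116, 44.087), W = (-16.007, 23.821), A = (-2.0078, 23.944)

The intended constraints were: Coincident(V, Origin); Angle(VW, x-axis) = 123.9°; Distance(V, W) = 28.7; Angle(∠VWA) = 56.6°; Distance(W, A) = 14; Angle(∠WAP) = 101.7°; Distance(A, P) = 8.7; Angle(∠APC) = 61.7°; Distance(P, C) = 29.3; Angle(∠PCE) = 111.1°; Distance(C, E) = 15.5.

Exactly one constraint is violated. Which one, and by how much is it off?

Distance(C, E) = 15.5 — off by 5.10.

V = (0.00, 0.00) ✓; VW at 123.9° ✓; |VW| = 28.70 ✓; ∠VWA = 56.60° ✓; |WA| = 14.00 ✓; ∠WAP = 101.7° ✓; |AP| = 8.700 ✓; ∠APC = 61.70° ✓; |PC| = 29.30 ✓; ∠PCE = 111.1° ✓; |CE| = 20.60 ✗.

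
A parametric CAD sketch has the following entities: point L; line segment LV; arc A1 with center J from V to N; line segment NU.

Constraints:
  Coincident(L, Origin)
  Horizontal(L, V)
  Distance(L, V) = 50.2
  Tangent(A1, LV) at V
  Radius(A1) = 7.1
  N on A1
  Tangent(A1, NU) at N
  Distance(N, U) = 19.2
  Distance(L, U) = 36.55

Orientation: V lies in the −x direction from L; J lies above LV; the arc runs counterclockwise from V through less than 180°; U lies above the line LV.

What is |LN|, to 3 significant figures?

44.9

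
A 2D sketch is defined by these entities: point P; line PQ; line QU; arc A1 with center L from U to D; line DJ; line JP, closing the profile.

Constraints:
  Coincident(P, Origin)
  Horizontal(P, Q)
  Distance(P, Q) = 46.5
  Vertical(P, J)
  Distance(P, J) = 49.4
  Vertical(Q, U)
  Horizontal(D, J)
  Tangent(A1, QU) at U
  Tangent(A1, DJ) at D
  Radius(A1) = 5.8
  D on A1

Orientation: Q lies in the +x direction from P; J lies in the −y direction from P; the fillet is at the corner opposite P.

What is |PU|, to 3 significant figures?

63.7

The virtual corner opposite P is at (46.5, -49.4). The tangent condition forces LU to be normal to QU and since A1 is tangent to DJ there, LD ⟂ DJ, with radius 5.8, so the center L sits 5.8 in from both sides at L = (40.7, -43.6). That places the tangent points at U = (46.5, -43.6) on QU and D = (40.7, -49.4) on DJ. Then |PU| = |U − P| = 63.7.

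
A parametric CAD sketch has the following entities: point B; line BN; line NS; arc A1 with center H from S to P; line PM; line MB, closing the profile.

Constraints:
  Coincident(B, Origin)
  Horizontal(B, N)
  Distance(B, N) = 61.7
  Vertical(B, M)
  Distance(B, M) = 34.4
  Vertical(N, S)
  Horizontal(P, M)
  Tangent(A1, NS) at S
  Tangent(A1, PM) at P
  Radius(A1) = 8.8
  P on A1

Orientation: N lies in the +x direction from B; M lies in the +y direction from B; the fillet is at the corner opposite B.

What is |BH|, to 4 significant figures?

58.77

B is at the origin; B and N share the same y with |BN| = 61.7 and N on the +x side, so N = (61.70, 0.000). B and M share the same x with |BM| = 34.4 and M on the +y side, so M = (0.000, 34.40). The virtual corner opposite B is at (61.70, 34.40). Since A1 is tangent to NS there, HS ⟂ NS and since A1 is tangent to PM there, HP ⟂ PM, with radius 8.8, so the center H sits 8.8 in from both sides at H = (52.90, 25.60). Then |BH| = |H − B| = 58.77.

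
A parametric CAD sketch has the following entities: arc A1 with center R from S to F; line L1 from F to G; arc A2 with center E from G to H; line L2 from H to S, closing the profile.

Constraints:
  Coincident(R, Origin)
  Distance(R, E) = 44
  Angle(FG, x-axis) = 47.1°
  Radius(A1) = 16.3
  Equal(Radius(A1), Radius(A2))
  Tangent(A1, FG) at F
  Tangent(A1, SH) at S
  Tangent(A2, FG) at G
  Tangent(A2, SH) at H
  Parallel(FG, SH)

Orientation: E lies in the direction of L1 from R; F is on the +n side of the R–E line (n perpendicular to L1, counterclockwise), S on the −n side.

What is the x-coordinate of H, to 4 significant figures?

41.89

Tangency of A1 to both parallel lines with radius 16.3 puts F and S at R ± 16.3·n: F = (-11.94, 11.10), S = (11.94, -11.10). Equal radii place G and H the same way about E: G = E + 16.3·n = (18.01, 43.33), H = E − 16.3·n = (41.89, 21.14). So H.x = 41.89.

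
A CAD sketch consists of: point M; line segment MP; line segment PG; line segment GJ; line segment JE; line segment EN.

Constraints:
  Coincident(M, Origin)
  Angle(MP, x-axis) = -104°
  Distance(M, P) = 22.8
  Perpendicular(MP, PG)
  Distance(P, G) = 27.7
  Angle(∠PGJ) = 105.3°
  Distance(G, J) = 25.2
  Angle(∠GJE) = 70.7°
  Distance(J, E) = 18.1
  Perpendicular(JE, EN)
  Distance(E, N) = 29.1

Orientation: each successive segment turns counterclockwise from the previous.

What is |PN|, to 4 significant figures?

19.28

∠GJE = 70.7° gives JE at 170.0° from the x-axis; with |JE| = 18.1, E = (15.87, -3.705). JE ⟂ EN, so EN runs at -100.0°; with |EN| = 29.1, N = (10.82, -32.36). Then |PN| = |N − P| = 19.28.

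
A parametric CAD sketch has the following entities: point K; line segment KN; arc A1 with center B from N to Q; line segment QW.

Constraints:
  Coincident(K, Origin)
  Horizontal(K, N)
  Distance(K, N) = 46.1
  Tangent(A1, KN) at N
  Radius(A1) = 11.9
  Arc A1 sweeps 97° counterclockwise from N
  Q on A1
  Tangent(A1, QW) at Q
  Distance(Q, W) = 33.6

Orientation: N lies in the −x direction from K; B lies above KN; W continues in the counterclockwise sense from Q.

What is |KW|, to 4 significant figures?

60.45

K is at the origin; KN is horizontal with |KN| = 46.1 and N on the −x side, so N = (-46.10, 0.000). Tangency of A1 to KN means the radius BN is perpendicular to KN, so B = N + (0, 11.9) = (-46.10, 11.90). On A1, N sits at bearing -90° from B; a 97° counterclockwise sweep puts Q at bearing 7°, so Q = B + 11.9·(cos 7°, sin 7°) = (-34.29, 13.35). The tangent condition forces BQ to be normal to QW, so QW runs along (−sin 7°, cos 7°); with |QW| = 33.6, W = (-38.38, 46.70). Then |KW| = |W − K| = 60.45.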